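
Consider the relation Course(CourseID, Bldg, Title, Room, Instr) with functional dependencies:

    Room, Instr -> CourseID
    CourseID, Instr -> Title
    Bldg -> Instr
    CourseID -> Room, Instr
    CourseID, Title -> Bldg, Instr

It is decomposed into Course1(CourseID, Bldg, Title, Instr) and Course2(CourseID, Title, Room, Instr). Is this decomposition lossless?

Common attributes: Course1 ∩ Course2 = {CourseID, Title, Instr}.
Closure of {CourseID, Title, Instr}: CourseID → Room, Instr applies, adding Room; CourseID, Title → Bldg, Instr applies, adding Bldg. So (CourseID, Title, Instr)⁺ = {CourseID, Bldg, Title, Room, Instr}.
This closure contains every attribute of Course1, so Course1 ∩ Course2 → Course1. The join is lossless.

Yes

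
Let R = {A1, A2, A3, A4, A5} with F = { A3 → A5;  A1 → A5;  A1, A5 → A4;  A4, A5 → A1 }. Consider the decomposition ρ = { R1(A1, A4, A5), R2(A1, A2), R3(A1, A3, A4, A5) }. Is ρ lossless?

Chase test. Columns are A1, A2, A3, A4, A5; row i has aⱼ where attribute j ∈ Ri, else bᵢⱼ.
Initial tableau (one row per fragment):
  row 1: a1 b12 b13 a4 a5
  row 2: a1 a2 b23 b24 b25
  row 3: a1 b32 a3 a4 a5
Rows 1 and 2 agree on A1; apply A1→A5 and equate their A5 entries.
Rows 1 and 2 agree on A1, A5; apply A1, A5→A4 and equate their A4 entries.
No row becomes fully distinguished — the join is lossy.

No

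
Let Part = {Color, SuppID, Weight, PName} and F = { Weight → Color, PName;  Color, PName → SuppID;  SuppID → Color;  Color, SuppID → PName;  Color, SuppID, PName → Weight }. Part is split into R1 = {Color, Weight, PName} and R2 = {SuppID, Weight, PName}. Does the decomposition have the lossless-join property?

Yes

Common attributes: R1 ∩ R2 = {Weight, PName}.
Closure of {Weight, PName}: Weight → Color, PName applies, adding Color; Color, PName → SuppID applies, adding SuppID. So (Weight, PName)⁺ = {Color, SuppID, Weight, PName}.
This closure contains every attribute of R1, so R1 ∩ R2 → R1. The join is lossless.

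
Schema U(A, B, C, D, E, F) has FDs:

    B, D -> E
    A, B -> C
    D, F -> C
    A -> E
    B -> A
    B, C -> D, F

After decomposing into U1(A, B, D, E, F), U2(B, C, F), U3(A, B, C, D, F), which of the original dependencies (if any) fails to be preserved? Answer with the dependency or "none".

B, D → E lies within U1.
A, B → C lies within U3.
D, F → C lies within U3.
A → E lies within U1.
B → A lies within U1.
B, C → D, F lies within U3.
Every dependency is enforceable on the fragments, so the decomposition is dependency-preserving.

none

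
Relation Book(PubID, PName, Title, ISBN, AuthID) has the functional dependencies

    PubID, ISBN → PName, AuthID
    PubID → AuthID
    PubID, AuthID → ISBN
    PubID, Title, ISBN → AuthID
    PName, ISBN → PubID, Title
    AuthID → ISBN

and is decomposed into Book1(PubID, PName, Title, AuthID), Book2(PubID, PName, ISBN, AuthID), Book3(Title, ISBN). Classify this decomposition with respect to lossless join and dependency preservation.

Lossless test (chase): Rows 1 and 2 agree on PubID, AuthID; apply PubID, AuthID→ISBN and equate their ISBN entries. Rows 1 and 2 agree on PName, ISBN; apply PName, ISBN→PubID, Title and equate their PubID, Title entries. Row 1 is now all distinguished symbols — the join is lossless.
Dependency preservation: PubID, Title, ISBN → AuthID; PName, ISBN → PubID, Title are not contained in any single fragment, but the restricted closure of each left-hand side across the fragments still reaches the right-hand side; the remaining FDs each lie inside some fragment. All dependencies are preserved.

lossless and dependency-preserving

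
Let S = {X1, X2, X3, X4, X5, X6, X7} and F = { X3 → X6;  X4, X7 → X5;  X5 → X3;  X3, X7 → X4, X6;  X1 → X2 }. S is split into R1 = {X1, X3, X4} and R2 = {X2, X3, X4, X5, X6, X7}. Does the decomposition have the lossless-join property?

No

Common attributes: R1 ∩ R2 = {X3, X4}.
Closure of {X3, X4}: X3 → X6 applies, adding X6. So (X3, X4)⁺ = {X3, X4, X6}.
The closure contains neither all of R1 = {X1, X3, X4} nor all of R2 = {X2, X3, X4, X5, X6, X7}, so the common attributes are not a superkey of either fragment. The join is lossy.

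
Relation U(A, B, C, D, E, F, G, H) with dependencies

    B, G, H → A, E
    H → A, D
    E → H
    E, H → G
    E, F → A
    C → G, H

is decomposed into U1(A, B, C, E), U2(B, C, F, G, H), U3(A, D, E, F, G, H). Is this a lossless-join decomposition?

Yes

Chase test. Columns are A, B, C, D, E, F, G, H; row i has aⱼ where attribute j ∈ Ui, else bᵢⱼ.
Initial tableau (one row per fragment):
  row 1: a1 a2 a3 b14 a5 b16 b17 b18
  row 2: b21 a2 a3 b24 b25 a6 a7 a8
  row 3: a1 b32 b33 a4 a5 a6 a7 a8
Rows 2 and 3 agree on H; apply H→A, D and equate their A, D entries.
Rows 1 and 3 agree on E; apply E→H and equate their H entries.
Rows 1 and 3 agree on E, H; apply E, H→G and equate their G entries.
Rows 1 and 2 agree on B, G, H; apply B, G, H→A, E and equate their A, E entries.
Rows 1 and 2 agree on H; apply H→A, D and equate their A, D entries.
Row 2 is now all distinguished symbols — the join is lossless.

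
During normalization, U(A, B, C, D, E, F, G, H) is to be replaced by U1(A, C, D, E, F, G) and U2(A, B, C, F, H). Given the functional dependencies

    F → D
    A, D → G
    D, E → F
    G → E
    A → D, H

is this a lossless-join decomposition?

Yes

Common attributes: U1 ∩ U2 = {A, C, F}.
Closure of {A, C, F}: F → D applies, adding D; A, D → G applies, adding G; G → E applies, adding E; A → D, H applies, adding H. So (A, C, F)⁺ = {A, C, D, E, F, G, H}.
This closure contains every attribute of U1, so U1 ∩ U2 → U1. The join is lossless.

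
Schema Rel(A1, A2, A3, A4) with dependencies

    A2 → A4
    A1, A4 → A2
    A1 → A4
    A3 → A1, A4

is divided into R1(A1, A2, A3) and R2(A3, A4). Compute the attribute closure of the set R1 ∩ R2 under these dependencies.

A1, A2, A3, A4

R1 ∩ R2 = {A3}.
A3 → A1, A4 applies, adding A1, A4
A1, A4 → A2 applies, adding A2
Closure: {A1, A2, A3, A4}.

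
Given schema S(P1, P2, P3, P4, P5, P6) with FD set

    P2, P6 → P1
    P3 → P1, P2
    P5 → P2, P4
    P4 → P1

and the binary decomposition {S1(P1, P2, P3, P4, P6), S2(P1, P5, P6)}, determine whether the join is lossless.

No

Common attributes: S1 ∩ S2 = {P1, P6}.
No dependency enlarges {P1, P6}, so (P1, P6)⁺ = {P1, P6}.
The closure contains neither all of S1 = {P1, P2, P3, P4, P6} nor all of S2 = {P1, P5, P6}, so the common attributes are not a superkey of either fragment. The join is lossy.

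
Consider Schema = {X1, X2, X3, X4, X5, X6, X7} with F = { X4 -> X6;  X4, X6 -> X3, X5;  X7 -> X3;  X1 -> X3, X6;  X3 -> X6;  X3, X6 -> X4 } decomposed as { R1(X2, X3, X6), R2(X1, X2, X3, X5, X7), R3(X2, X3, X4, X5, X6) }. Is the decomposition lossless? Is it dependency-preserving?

Lossless test (chase): Rows 1 and 2 agree on X3; apply X3→X6 and equate their X6 entries. Rows 1 and 2 agree on X3, X6; apply X3, X6→X4 and equate their X4 entries. Rows 1 and 3 agree on X3, X6; apply X3, X6→X4 and equate their X4 entries. Rows 1 and 2 agree on X4, X6; apply X4, X6→X3, X5 and equate their X3, X5 entries. Row 2 is now all distinguished symbols — the join is lossless.
Dependency preservation: X1 → X3, X6 is not contained in any single fragment, but the restricted closure of its left-hand side across the fragments still reaches the right-hand side; the remaining FDs each lie inside some fragment. All dependencies are preserved.

lossless and dependency-preserving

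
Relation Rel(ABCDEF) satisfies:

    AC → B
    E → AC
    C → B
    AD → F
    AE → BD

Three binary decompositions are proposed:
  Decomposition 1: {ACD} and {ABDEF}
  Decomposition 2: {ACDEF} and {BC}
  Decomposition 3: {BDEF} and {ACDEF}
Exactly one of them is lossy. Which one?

Decomposition 1

Decomposition 1: common = {AD}, closure = {ADF} → lossy.
Decomposition 2: common = {C}, closure = {BC} → lossless.
Decomposition 3: common = {DEF}, closure = {ABCDEF} → lossless.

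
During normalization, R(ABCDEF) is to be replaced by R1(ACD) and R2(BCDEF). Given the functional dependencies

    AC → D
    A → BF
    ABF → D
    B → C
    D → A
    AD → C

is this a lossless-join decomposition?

Common attributes: R1 ∩ R2 = {CD}.
Closure of {CD}: D → A applies, adding A; A → BF applies, adding BF. So (CD)⁺ = {ABCDF}.
This closure contains every attribute of R1, so R1 ∩ R2 → R1. The join is lossless.

Yes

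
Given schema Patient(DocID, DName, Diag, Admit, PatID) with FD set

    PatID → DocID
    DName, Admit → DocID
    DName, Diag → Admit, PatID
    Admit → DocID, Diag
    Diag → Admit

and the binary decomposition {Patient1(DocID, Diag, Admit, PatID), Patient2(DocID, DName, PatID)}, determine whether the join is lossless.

No

Common attributes: Patient1 ∩ Patient2 = {DocID, PatID}.
No dependency enlarges {DocID, PatID}, so (DocID, PatID)⁺ = {DocID, PatID}.
The closure contains neither all of Patient1 = {DocID, Diag, Admit, PatID} nor all of Patient2 = {DocID, DName, PatID}, so the common attributes are not a superkey of either fragment. The join is lossy.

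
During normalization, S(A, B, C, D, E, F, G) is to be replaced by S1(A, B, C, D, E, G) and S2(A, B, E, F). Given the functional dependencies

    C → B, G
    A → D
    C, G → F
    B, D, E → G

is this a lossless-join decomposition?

Common attributes: S1 ∩ S2 = {A, B, E}.
Closure of {A, B, E}: A → D applies, adding D; B, D, E → G applies, adding G. So (A, B, E)⁺ = {A, B, D, E, G}.
The closure contains neither all of S1 = {A, B, C, D, E, G} nor all of S2 = {A, B, E, F}, so the common attributes are not a superkey of either fragment. The join is lossy.

No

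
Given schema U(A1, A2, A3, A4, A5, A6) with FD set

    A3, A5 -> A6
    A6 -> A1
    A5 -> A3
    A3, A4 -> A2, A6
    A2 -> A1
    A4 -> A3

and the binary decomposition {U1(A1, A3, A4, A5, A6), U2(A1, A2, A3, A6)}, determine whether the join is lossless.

Common attributes: U1 ∩ U2 = {A1, A3, A6}.
No dependency enlarges {A1, A3, A6}, so (A1, A3, A6)⁺ = {A1, A3, A6}.
The closure contains neither all of U1 = {A1, A3, A4, A5, A6} nor all of U2 = {A1, A2, A3, A6}, so the common attributes are not a superkey of either fragment. The join is lossy.

No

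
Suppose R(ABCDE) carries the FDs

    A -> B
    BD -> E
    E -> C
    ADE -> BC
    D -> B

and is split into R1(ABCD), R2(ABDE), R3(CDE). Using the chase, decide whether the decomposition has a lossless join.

Yes

Chase test. Columns are ABCDE; row i has aⱼ where attribute j ∈ Ri, else bᵢⱼ.
Initial tableau (one row per fragment):
  row 1: a1 a2 a3 a4 b15
  row 2: a1 a2 b23 a4 a5
  row 3: b31 b32 a3 a4 a5
Rows 1 and 2 agree on BD; apply BD→E and equate their E entries.
Rows 1 and 2 agree on E; apply E→C and equate their C entries.
Rows 1 and 3 agree on D; apply D→B and equate their B entries.
Row 1 is now all distinguished symbols — the join is lossless.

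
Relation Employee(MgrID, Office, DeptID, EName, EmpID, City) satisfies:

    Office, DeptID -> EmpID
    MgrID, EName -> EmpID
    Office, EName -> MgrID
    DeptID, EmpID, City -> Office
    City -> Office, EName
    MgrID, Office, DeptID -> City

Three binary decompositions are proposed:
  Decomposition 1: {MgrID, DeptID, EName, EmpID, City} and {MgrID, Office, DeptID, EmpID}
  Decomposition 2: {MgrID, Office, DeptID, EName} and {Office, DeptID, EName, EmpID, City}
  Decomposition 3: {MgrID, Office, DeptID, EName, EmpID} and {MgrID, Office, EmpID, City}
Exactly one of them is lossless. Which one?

Decomposition 1: common = {MgrID, DeptID, EmpID}, closure = {MgrID, DeptID, EmpID} → lossy.
Decomposition 2: common = {Office, DeptID, EName}, closure = {MgrID, Office, DeptID, EName, EmpID, City} → lossless.
Decomposition 3: common = {MgrID, Office, EmpID}, closure = {MgrID, Office, EmpID} → lossy.

Decomposition 2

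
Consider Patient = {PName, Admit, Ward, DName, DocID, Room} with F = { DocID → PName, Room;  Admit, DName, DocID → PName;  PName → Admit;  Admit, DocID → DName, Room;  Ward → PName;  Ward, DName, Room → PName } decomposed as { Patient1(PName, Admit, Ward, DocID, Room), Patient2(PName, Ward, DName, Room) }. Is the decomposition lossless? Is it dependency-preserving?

Lossless test: (PName, Ward, Room)⁺ = {PName, Admit, Ward, Room}, which is a superkey of neither fragment — lossy.
Dependency preservation: the restricted closure of {Admit, DocID} across the fragments never reaches {DName, Room}, so Admit, DocID → DName, Room cannot be enforced without a join — not preserved.

lossy and not dependency-preserving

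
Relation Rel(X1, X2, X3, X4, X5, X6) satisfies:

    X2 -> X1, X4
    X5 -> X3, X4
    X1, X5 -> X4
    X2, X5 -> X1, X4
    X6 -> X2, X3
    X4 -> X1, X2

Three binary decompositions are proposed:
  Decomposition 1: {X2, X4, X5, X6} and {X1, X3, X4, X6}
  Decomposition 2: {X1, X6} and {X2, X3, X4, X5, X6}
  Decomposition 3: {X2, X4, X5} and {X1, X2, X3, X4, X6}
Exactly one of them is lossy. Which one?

Decomposition 3

Decomposition 1: common = {X4, X6}, closure = {X1, X2, X3, X4, X6} → lossless.
Decomposition 2: common = {X6}, closure = {X1, X2, X3, X4, X6} → lossless.
Decomposition 3: common = {X2, X4}, closure = {X1, X2, X4} → lossy.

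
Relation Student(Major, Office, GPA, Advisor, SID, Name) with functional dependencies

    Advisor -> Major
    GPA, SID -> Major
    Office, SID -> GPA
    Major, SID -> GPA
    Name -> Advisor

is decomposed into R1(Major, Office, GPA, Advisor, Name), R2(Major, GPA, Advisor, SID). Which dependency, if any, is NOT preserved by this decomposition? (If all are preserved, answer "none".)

Office, SID -> GPA

Check Office, SID → GPA: no single fragment contains all of {Office, GPA, SID}, and the restricted closure of {Office, SID} across the fragments never reaches {GPA}.
Advisor → Major is preserved.
GPA, SID → Major is preserved.
Major, SID → GPA is preserved.
Name → Advisor is preserved.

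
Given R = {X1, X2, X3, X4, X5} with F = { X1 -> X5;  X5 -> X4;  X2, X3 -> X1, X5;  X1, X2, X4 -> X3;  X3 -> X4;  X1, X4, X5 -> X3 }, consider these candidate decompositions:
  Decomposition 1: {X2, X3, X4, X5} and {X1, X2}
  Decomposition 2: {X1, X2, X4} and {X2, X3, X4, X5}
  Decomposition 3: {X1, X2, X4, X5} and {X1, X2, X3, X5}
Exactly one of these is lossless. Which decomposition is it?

Decomposition 1: common = {X2}, closure = {X2} → lossy.
Decomposition 2: common = {X2, X4}, closure = {X2, X4} → lossy.
Decomposition 3: common = {X1, X2, X5}, closure = {X1, X2, X3, X4, X5} → lossless.

Decomposition 3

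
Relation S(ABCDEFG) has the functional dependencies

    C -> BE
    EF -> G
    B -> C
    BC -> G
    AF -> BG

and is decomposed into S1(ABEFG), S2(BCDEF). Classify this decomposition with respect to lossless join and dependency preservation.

Lossless test: (BEF)⁺ = {BCEFG}, which is a superkey of neither fragment — lossy.
Dependency preservation: BC → G is not contained in any single fragment, but the restricted closure of its left-hand side across the fragments still reaches the right-hand side; the remaining FDs each lie inside some fragment. All dependencies are preserved.

lossy but dependency-preserving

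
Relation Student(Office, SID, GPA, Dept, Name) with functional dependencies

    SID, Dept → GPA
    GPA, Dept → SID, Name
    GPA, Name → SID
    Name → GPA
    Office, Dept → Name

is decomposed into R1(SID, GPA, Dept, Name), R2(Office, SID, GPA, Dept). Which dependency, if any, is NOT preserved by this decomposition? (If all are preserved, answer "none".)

none

SID, Dept → GPA lies within R1.
GPA, Dept → SID, Name lies within R1.
GPA, Name → SID lies within R1.
Name → GPA lies within R1.
Office, Dept → Name: restricted closure across fragments reaches Name.
Every dependency is enforceable on the fragments, so the decomposition is dependency-preserving.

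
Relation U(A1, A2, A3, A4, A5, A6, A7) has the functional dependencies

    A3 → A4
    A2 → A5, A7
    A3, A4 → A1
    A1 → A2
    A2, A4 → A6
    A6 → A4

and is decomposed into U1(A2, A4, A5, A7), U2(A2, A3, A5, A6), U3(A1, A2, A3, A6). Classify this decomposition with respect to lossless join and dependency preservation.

Lossless test (chase): Rows 2 and 3 agree on A3; apply A3→A4 and equate their A4 entries. Rows 1 and 2 agree on A2; apply A2→A5, A7 and equate their A5, A7 entries. Rows 1 and 3 agree on A2; apply A2→A5, A7 and equate their A5, A7 entries. Rows 2 and 3 agree on A3, A4; apply A3, A4→A1 and equate their A1 entries. No row becomes fully distinguished — the join is lossy.
Dependency preservation: the restricted closure of {A3} across the fragments never reaches {A4}, so A3 → A4 cannot be enforced without a join — not preserved.

lossy and not dependency-preserving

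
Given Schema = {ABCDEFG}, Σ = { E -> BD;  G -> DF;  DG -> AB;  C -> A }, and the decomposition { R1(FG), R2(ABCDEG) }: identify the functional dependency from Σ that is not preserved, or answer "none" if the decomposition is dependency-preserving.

none

E → BD lies within R2.
G → DF: restricted closure across fragments reaches DF.
DG → AB lies within R2.
C → A lies within R2.
Every dependency is enforceable on the fragments, so the decomposition is dependency-preserving.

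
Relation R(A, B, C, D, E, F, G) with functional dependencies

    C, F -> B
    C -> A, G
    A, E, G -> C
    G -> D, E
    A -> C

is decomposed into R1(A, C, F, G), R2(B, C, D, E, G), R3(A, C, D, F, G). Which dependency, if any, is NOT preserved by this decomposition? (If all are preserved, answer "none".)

Check C, F → B: no single fragment contains all of {B, C, F}, and the restricted closure of {C, F} across the fragments never reaches {B}.
C → A, G is preserved.
A, E, G → C is preserved.
G → D, E is preserved.
A → C is preserved.

C, F -> B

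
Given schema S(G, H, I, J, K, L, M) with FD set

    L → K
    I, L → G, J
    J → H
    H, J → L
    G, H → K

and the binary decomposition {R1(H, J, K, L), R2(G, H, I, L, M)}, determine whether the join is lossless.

No

Common attributes: R1 ∩ R2 = {H, L}.
Closure of {H, L}: L → K applies, adding K. So (H, L)⁺ = {H, K, L}.
The closure contains neither all of R1 = {H, J, K, L} nor all of R2 = {G, H, I, L, M}, so the common attributes are not a superkey of either fragment. The join is lossy.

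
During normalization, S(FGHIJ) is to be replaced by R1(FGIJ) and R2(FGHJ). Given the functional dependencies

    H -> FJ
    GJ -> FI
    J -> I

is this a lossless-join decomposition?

Common attributes: R1 ∩ R2 = {FGJ}.
Closure of {FGJ}: GJ → FI applies, adding I. So (FGJ)⁺ = {FGIJ}.
This closure contains every attribute of R1, so R1 ∩ R2 → R1. The join is lossless.

Yes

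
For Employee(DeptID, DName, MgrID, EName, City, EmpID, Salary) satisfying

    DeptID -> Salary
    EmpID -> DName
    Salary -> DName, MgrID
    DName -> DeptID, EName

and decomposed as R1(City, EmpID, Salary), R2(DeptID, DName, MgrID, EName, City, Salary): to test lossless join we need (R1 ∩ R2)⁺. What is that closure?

R1 ∩ R2 = {City, Salary}.
Salary → DName, MgrID applies, adding DName, MgrID
DName → DeptID, EName applies, adding DeptID, EName
Closure: {DeptID, DName, MgrID, EName, City, Salary}.

DeptID, DName, MgrID, EName, City, Salary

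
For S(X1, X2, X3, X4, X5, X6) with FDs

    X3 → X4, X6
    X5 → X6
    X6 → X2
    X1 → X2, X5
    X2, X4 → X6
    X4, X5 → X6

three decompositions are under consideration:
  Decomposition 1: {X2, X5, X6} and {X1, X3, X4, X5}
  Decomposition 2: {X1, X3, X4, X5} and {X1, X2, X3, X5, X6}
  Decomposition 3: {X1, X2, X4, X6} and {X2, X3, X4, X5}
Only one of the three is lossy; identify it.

Decomposition 1: common = {X5}, closure = {X2, X5, X6} → lossless.
Decomposition 2: common = {X1, X3, X5}, closure = {X1, X2, X3, X4, X5, X6} → lossless.
Decomposition 3: common = {X2, X4}, closure = {X2, X4, X6} → lossy.

Decomposition 3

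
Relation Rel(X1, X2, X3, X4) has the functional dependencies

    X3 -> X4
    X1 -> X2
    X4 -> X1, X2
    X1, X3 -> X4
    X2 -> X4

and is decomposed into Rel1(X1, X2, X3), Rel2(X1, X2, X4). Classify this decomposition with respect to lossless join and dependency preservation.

Lossless test: (X1, X2)⁺ = {X1, X2, X4}, which contains all of one fragment — lossless.
Dependency preservation: X3 → X4; X1, X3 → X4 are not contained in any single fragment, but the restricted closure of each left-hand side across the fragments still reaches the right-hand side; the remaining FDs each lie inside some fragment. All dependencies are preserved.

lossless and dependency-preserving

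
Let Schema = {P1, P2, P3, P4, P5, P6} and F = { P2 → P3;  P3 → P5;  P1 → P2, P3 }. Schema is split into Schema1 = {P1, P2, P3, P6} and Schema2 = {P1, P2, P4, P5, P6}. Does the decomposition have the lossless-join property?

Yes

Common attributes: Schema1 ∩ Schema2 = {P1, P2, P6}.
Closure of {P1, P2, P6}: P2 → P3 applies, adding P3; P3 → P5 applies, adding P5. So (P1, P2, P6)⁺ = {P1, P2, P3, P5, P6}.
This closure contains every attribute of Schema1, so Schema1 ∩ Schema2 → Schema1. The join is lossless.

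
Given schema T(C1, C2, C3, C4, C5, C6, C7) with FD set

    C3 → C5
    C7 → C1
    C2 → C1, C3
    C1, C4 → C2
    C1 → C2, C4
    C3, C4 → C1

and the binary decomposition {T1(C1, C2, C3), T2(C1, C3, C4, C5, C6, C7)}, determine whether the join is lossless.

Yes

Common attributes: T1 ∩ T2 = {C1, C3}.
Closure of {C1, C3}: C3 → C5 applies, adding C5; C1 → C2, C4 applies, adding C2, C4. So (C1, C3)⁺ = {C1, C2, C3, C4, C5}.
This closure contains every attribute of T1, so T1 ∩ T2 → T1. The join is lossless.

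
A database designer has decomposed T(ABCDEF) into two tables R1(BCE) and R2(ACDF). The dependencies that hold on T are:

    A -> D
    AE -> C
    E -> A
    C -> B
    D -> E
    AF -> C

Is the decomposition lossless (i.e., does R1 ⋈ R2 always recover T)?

No

Common attributes: R1 ∩ R2 = {C}.
Closure of {C}: C → B applies, adding B. So (C)⁺ = {BC}.
The closure contains neither all of R1 = {BCE} nor all of R2 = {ACDF}, so the common attributes are not a superkey of either fragment. The join is lossy.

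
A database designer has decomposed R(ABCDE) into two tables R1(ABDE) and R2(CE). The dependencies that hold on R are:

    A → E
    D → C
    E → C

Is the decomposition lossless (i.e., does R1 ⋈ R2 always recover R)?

Common attributes: R1 ∩ R2 = {E}.
Closure of {E}: E → C applies, adding C. So (E)⁺ = {CE}.
This closure contains every attribute of R2, so R1 ∩ R2 → R2. The join is lossless.

Yes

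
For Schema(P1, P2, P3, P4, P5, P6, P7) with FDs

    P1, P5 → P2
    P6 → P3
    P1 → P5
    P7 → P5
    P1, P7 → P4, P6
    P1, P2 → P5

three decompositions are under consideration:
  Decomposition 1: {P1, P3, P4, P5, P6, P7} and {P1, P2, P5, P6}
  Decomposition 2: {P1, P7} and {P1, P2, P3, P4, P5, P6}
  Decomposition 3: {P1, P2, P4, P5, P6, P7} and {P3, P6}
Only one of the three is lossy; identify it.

Decomposition 1: common = {P1, P5, P6}, closure = {P1, P2, P3, P5, P6} → lossless.
Decomposition 2: common = {P1}, closure = {P1, P2, P5} → lossy.
Decomposition 3: common = {P6}, closure = {P3, P6} → lossless.

Decomposition 2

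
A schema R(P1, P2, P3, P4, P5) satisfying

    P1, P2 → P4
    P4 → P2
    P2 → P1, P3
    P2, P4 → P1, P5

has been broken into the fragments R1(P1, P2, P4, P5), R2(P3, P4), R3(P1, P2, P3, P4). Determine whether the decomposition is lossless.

Yes

Chase test. Columns are P1, P2, P3, P4, P5; row i has aⱼ where attribute j ∈ Ri, else bᵢⱼ.
Initial tableau (one row per fragment):
  row 1: a1 a2 b13 a4 a5
  row 2: b21 b22 a3 a4 b25
  row 3: a1 a2 a3 a4 b35
Rows 1 and 2 agree on P4; apply P4→P2 and equate their P2 entries.
Rows 1 and 2 agree on P2; apply P2→P1, P3 and equate their P1, P3 entries.
Rows 1 and 2 agree on P2, P4; apply P2, P4→P1, P5 and equate their P1, P5 entries.
Rows 1 and 3 agree on P2, P4; apply P2, P4→P1, P5 and equate their P1, P5 entries.
Row 1 is now all distinguished symbols — the join is lossless.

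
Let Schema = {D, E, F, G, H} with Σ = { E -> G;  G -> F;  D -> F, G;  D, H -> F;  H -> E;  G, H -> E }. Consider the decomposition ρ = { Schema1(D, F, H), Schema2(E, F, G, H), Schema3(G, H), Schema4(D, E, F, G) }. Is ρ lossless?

Chase test. Columns are D, E, F, G, H; row i has aⱼ where attribute j ∈ Schemai, else bᵢⱼ.
Initial tableau (one row per fragment):
  row 1: a1 b12 a3 b14 a5
  row 2: b21 a2 a3 a4 a5
  row 3: b31 b32 b33 a4 a5
  row 4: a1 a2 a3 a4 b45
Rows 2 and 3 agree on G; apply G→F and equate their F entries.
Rows 1 and 4 agree on D; apply D→F, G and equate their F, G entries.
Rows 1 and 2 agree on H; apply H→E and equate their E entries.
Rows 1 and 3 agree on H; apply H→E and equate their E entries.
Row 1 is now all distinguished symbols — the join is lossless.

Yes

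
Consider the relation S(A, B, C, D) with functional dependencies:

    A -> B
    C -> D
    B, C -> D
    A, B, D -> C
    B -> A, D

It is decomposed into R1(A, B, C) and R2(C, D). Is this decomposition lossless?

Yes

Common attributes: R1 ∩ R2 = {C}.
Closure of {C}: C → D applies, adding D. So (C)⁺ = {C, D}.
This closure contains every attribute of R2, so R1 ∩ R2 → R2. The join is lossless.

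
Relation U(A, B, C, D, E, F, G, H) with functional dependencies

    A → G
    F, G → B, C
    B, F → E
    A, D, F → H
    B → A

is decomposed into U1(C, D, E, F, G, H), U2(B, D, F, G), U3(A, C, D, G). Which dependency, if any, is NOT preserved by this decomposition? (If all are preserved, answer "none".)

Check B → A: no single fragment contains all of {A, B}, and the restricted closure of {B} across the fragments never reaches {A}.
A → G is preserved.
F, G → B, C is preserved.
B, F → E is preserved.
A, D, F → H is preserved.

B → A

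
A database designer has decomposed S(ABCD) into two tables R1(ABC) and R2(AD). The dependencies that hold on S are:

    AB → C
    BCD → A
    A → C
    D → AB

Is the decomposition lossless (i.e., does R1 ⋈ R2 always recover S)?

Common attributes: R1 ∩ R2 = {A}.
Closure of {A}: A → C applies, adding C. So (A)⁺ = {AC}.
The closure contains neither all of R1 = {ABC} nor all of R2 = {AD}, so the common attributes are not a superkey of either fragment. The join is lossy.

No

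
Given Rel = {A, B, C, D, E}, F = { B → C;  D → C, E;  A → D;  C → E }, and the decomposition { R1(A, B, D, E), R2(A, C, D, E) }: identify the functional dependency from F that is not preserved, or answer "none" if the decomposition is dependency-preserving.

B → C

Check B → C: no single fragment contains all of {B, C}, and the restricted closure of {B} across the fragments never reaches {C}.
D → C, E is preserved.
A → D is preserved.
C → E is preserved.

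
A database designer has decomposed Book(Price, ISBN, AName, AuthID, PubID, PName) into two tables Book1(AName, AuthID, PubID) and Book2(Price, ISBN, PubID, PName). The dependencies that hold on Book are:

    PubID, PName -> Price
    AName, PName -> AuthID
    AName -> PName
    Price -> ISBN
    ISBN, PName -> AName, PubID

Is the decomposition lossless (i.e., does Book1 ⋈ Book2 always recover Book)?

No

Common attributes: Book1 ∩ Book2 = {PubID}.
No dependency enlarges {PubID}, so (PubID)⁺ = {PubID}.
The closure contains neither all of Book1 = {AName, AuthID, PubID} nor all of Book2 = {Price, ISBN, PubID, PName}, so the common attributes are not a superkey of either fragment. The join is lossy.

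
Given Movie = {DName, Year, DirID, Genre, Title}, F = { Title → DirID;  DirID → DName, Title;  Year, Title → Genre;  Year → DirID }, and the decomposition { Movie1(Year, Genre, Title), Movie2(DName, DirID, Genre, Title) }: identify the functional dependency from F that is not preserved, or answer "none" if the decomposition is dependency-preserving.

Title → DirID lies within Movie2.
DirID → DName, Title lies within Movie2.
Year, Title → Genre lies within Movie1.
Year → DirID: restricted closure across fragments reaches DirID.
Every dependency is enforceable on the fragments, so the decomposition is dependency-preserving.

none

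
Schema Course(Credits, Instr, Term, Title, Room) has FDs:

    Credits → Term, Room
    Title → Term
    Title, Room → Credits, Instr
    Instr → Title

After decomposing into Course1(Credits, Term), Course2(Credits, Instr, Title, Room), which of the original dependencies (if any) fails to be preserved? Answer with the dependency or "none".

Title → Term

Check Title → Term: no single fragment contains all of {Term, Title}, and the restricted closure of {Title} across the fragments never reaches {Term}.
Credits → Term, Room is preserved.
Title, Room → Credits, Instr is preserved.
Instr → Title is preserved.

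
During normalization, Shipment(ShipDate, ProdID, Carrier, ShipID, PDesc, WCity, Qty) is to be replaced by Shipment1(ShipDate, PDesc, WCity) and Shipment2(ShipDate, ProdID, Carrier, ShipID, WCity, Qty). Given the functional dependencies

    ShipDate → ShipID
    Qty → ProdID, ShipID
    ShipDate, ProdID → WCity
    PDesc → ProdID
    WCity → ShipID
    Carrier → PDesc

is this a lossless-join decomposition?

Common attributes: Shipment1 ∩ Shipment2 = {ShipDate, WCity}.
Closure of {ShipDate, WCity}: ShipDate → ShipID applies, adding ShipID. So (ShipDate, WCity)⁺ = {ShipDate, ShipID, WCity}.
The closure contains neither all of Shipment1 = {ShipDate, PDesc, WCity} nor all of Shipment2 = {ShipDate, ProdID, Carrier, ShipID, WCity, Qty}, so the common attributes are not a superkey of either fragment. The join is lossy.

No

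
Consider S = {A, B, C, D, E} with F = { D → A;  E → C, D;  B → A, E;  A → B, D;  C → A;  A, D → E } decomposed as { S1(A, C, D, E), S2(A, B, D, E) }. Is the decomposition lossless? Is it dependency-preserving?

lossless and dependency-preserving

Lossless test: (A, D, E)⁺ = {A, B, C, D, E}, which contains all of one fragment — lossless.
Dependency preservation: every FD's attributes lie within a single fragment, so each can be enforced locally — preserved.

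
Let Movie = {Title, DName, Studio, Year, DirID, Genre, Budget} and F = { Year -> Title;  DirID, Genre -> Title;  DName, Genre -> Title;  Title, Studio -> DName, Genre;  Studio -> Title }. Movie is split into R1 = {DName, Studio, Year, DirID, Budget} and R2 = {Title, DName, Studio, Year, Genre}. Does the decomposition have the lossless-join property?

Common attributes: R1 ∩ R2 = {DName, Studio, Year}.
Closure of {DName, Studio, Year}: Year → Title applies, adding Title; Title, Studio → DName, Genre applies, adding Genre. So (DName, Studio, Year)⁺ = {Title, DName, Studio, Year, Genre}.
This closure contains every attribute of R2, so R1 ∩ R2 → R2. The join is lossless.

Yes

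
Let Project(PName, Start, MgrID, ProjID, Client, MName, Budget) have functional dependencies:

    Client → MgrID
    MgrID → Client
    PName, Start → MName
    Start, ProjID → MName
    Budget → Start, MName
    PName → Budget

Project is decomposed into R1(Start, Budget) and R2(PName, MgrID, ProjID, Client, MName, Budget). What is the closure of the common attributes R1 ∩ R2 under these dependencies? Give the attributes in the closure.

R1 ∩ R2 = {Budget}.
Budget → Start, MName applies, adding Start, MName
Closure: {Start, MName, Budget}.

Start, MName, Budget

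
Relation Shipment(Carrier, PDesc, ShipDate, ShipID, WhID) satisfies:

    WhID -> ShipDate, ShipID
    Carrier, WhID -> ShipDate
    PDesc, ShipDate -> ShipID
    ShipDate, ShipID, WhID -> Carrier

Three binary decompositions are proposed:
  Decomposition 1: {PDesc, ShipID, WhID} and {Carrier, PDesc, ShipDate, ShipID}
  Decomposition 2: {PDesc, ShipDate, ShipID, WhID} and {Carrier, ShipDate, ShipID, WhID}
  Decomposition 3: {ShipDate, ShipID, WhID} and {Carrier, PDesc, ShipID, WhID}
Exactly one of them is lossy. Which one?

Decomposition 1: common = {PDesc, ShipID}, closure = {PDesc, ShipID} → lossy.
Decomposition 2: common = {ShipDate, ShipID, WhID}, closure = {Carrier, ShipDate, ShipID, WhID} → lossless.
Decomposition 3: common = {ShipID, WhID}, closure = {Carrier, ShipDate, ShipID, WhID} → lossless.

Decomposition 1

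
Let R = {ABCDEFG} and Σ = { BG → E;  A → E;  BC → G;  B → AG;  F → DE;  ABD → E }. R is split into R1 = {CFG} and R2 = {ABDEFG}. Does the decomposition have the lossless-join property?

Common attributes: R1 ∩ R2 = {FG}.
Closure of {FG}: F → DE applies, adding DE. So (FG)⁺ = {DEFG}.
The closure contains neither all of R1 = {CFG} nor all of R2 = {ABDEFG}, so the common attributes are not a superkey of either fragment. The join is lossy.

No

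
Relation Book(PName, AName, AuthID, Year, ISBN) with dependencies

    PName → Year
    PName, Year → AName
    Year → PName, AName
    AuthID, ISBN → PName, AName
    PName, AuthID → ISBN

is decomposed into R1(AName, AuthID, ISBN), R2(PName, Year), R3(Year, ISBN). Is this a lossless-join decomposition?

Chase test. Columns are PName, AName, AuthID, Year, ISBN; row i has aⱼ where attribute j ∈ Ri, else bᵢⱼ.
Initial tableau (one row per fragment):
  row 1: b11 a2 a3 b14 a5
  row 2: a1 b22 b23 a4 b25
  row 3: b31 b32 b33 a4 a5
Rows 2 and 3 agree on Year; apply Year→PName, AName and equate their PName, AName entries.
No row becomes fully distinguished — the join is lossy.

No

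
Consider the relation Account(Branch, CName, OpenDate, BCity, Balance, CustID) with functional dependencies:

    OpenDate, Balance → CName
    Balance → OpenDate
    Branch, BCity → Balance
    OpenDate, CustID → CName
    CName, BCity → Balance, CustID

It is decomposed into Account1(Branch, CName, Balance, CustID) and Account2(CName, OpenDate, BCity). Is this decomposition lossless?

Common attributes: Account1 ∩ Account2 = {CName}.
No dependency enlarges {CName}, so (CName)⁺ = {CName}.
The closure contains neither all of Account1 = {Branch, CName, Balance, CustID} nor all of Account2 = {CName, OpenDate, BCity}, so the common attributes are not a superkey of either fragment. The join is lossy.

No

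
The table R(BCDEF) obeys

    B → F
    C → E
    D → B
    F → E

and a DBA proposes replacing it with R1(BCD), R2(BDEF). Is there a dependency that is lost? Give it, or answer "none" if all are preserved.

C → E

Check C → E: no single fragment contains all of {CE}, and the restricted closure of {C} across the fragments never reaches {E}.
B → F is preserved.
D → B is preserved.
F → E is preserved.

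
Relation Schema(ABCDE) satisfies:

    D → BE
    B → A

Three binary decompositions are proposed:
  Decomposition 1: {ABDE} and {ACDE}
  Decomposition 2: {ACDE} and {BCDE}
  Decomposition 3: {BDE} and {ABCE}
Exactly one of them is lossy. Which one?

Decomposition 1: common = {ADE}, closure = {ABDE} → lossless.
Decomposition 2: common = {CDE}, closure = {ABCDE} → lossless.
Decomposition 3: common = {BE}, closure = {ABE} → lossy.

Decomposition 3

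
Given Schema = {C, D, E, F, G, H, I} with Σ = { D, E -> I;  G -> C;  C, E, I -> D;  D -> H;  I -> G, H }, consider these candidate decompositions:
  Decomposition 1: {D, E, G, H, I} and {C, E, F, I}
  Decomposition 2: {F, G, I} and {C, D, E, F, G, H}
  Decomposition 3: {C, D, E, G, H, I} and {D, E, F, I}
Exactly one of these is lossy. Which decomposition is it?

Decomposition 2

Decomposition 1: common = {E, I}, closure = {C, D, E, G, H, I} → lossless.
Decomposition 2: common = {F, G}, closure = {C, F, G} → lossy.
Decomposition 3: common = {D, E, I}, closure = {C, D, E, G, H, I} → lossless.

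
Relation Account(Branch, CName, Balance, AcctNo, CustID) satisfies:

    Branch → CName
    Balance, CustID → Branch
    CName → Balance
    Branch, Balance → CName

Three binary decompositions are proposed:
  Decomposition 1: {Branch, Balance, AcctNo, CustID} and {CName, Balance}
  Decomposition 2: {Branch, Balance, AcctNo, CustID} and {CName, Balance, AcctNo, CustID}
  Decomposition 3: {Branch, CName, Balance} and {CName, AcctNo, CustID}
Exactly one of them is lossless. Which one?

Decomposition 2

Decomposition 1: common = {Balance}, closure = {Balance} → lossy.
Decomposition 2: common = {Balance, AcctNo, CustID}, closure = {Branch, CName, Balance, AcctNo, CustID} → lossless.
Decomposition 3: common = {CName}, closure = {CName, Balance} → lossy.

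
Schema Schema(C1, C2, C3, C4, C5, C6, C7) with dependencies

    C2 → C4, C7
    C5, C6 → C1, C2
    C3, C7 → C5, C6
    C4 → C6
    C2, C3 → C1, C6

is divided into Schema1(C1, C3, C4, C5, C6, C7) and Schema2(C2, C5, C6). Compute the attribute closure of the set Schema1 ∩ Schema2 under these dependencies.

C1, C2, C4, C5, C6, C7

Schema1 ∩ Schema2 = {C5, C6}.
C5, C6 → C1, C2 applies, adding C1, C2
C2 → C4, C7 applies, adding C4, C7
Closure: {C1, C2, C4, C5, C6, C7}.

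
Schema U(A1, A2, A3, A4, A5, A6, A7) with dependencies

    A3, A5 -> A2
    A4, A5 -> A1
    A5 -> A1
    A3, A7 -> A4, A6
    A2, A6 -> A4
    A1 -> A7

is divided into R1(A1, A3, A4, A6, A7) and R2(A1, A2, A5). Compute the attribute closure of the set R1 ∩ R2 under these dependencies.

A1, A7

R1 ∩ R2 = {A1}.
A1 → A7 applies, adding A7
Closure: {A1, A7}.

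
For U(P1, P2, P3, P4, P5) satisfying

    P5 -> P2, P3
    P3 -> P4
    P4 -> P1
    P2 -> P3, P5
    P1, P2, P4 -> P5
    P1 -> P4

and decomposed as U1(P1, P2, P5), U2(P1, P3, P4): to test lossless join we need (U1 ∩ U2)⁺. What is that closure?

U1 ∩ U2 = {P1}.
P1 → P4 applies, adding P4
Closure: {P1, P4}.

P1, P4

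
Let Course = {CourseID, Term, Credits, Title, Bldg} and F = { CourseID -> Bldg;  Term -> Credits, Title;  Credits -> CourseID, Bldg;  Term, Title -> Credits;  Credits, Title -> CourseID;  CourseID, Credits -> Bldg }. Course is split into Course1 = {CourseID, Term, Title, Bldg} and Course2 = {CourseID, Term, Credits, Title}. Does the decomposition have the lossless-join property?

Yes

Common attributes: Course1 ∩ Course2 = {CourseID, Term, Title}.
Closure of {CourseID, Term, Title}: CourseID → Bldg applies, adding Bldg; Term → Credits, Title applies, adding Credits. So (CourseID, Term, Title)⁺ = {CourseID, Term, Credits, Title, Bldg}.
This closure contains every attribute of Course1, so Course1 ∩ Course2 → Course1. The join is lossless.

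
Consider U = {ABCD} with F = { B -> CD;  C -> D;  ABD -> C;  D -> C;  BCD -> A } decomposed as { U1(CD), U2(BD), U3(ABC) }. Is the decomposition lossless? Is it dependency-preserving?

lossless and dependency-preserving

Lossless test (chase): Rows 2 and 3 agree on B; apply B→CD and equate their CD entries. Rows 2 and 3 agree on BCD; apply BCD→A and equate their A entries. Row 2 is now all distinguished symbols — the join is lossless.
Dependency preservation: B → CD; ABD → C; BCD → A are not contained in any single fragment, but the restricted closure of each left-hand side across the fragments still reaches the right-hand side; the remaining FDs each lie inside some fragment. All dependencies are preserved.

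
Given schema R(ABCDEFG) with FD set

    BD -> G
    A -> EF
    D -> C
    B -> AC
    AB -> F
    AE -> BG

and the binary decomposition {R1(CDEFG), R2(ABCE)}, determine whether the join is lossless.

Common attributes: R1 ∩ R2 = {CE}.
No dependency enlarges {CE}, so (CE)⁺ = {CE}.
The closure contains neither all of R1 = {CDEFG} nor all of R2 = {ABCE}, so the common attributes are not a superkey of either fragment. The join is lossy.

No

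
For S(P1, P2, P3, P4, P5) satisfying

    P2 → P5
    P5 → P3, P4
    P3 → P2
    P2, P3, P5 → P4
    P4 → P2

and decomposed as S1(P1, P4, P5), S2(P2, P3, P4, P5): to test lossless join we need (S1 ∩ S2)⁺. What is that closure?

P2, P3, P4, P5

S1 ∩ S2 = {P4, P5}.
P5 → P3, P4 applies, adding P3
P3 → P2 applies, adding P2
Closure: {P2, P3, P4, P5}.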